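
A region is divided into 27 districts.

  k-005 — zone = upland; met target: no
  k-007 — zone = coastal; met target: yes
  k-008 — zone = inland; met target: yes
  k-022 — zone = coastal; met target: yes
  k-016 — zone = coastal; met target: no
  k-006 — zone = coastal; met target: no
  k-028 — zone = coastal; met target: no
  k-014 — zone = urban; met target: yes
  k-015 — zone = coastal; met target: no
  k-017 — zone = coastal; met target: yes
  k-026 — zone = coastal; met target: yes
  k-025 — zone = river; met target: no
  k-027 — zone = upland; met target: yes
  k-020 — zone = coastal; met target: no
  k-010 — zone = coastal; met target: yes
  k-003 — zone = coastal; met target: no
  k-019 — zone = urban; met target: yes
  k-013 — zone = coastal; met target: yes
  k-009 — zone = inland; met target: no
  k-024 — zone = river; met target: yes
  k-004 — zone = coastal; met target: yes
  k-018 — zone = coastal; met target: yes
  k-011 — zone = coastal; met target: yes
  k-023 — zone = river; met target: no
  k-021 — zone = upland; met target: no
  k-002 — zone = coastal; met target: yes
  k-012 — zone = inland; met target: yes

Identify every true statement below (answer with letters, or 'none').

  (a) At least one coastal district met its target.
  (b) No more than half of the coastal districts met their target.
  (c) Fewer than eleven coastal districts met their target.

|A| = 16, |A ∩ B| = 10, |A ∖ B| = 6.
(a) A ∩ B ≠ ∅ (|A ∩ B| ≥ 1): holds.
(b) |A ∩ B| ≤ |A ∖ B|: fails.
(c) |A ∩ B| < 11: holds.

(a), (c)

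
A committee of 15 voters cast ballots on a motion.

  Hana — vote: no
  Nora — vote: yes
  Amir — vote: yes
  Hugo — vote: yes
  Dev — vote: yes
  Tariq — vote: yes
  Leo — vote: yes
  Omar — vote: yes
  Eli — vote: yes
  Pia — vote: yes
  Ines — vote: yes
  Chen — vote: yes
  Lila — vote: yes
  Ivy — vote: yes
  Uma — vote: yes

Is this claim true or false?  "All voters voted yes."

The determiner here denotes the relation: A ⊆ B, i.e. every element of A is in B (|A ∖ B| = 0).
|A| = 15, |A ∩ B| = 14, |A ∖ B| = 1.
So the statement is false.

False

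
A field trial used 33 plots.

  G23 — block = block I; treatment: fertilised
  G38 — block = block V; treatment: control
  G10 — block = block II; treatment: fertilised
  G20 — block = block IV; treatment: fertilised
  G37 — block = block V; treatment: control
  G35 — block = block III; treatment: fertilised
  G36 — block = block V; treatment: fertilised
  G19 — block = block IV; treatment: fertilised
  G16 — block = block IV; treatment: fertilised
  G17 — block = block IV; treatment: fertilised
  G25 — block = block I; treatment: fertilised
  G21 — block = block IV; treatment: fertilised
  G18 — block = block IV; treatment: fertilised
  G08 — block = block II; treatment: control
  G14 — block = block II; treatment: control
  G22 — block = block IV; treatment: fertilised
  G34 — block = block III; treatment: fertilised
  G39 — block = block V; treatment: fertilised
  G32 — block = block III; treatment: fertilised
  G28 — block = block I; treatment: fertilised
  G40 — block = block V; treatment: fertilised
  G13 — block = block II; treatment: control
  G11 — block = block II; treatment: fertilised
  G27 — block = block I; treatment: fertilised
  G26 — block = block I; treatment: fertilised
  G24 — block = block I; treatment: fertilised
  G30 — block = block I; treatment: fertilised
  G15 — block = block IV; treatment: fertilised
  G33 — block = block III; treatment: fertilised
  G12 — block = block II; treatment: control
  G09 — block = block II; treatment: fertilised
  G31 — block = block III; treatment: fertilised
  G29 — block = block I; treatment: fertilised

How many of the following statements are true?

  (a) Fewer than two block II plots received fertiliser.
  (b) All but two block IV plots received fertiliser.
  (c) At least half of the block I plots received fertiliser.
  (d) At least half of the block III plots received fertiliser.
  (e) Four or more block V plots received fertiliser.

2

(a) block II: |A| = 7, |A ∩ B| = 3; needs |A ∩ B| < 2 — false.
(b) block IV: |A| = 8, |A ∩ B| = 8; needs |A ∖ B| = 2 — false.
(c) block I: |A| = 8, |A ∩ B| = 8; needs |A ∩ B| ≥ |A ∖ B| — true.
(d) block III: |A| = 5, |A ∩ B| = 5; needs |A ∩ B| ≥ |A ∖ B| — true.
(e) block V: |A| = 5, |A ∩ B| = 3; needs |A ∩ B| ≥ 4 — false.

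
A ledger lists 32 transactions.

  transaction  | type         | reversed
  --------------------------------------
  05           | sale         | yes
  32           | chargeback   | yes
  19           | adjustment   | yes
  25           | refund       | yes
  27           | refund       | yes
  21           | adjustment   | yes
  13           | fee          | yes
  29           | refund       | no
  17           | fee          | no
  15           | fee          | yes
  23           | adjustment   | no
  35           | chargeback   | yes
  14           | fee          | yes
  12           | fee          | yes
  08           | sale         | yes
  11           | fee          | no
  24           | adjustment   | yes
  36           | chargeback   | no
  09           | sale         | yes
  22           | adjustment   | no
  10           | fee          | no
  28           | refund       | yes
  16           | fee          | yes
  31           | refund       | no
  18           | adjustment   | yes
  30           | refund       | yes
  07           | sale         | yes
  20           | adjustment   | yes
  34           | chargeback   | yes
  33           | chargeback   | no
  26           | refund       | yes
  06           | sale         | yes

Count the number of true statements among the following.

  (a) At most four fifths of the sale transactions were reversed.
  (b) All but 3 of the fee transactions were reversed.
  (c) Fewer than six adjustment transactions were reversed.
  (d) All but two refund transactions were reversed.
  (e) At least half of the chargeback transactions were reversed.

4

(a) sale: |A| = 5, |A ∩ B| = 5; needs |A ∩ B| / |A| ≤ 4/5 — false.
(b) fee: |A| = 8, |A ∩ B| = 5; needs |A ∖ B| = 3 — true.
(c) adjustment: |A| = 7, |A ∩ B| = 5; needs |A ∩ B| < 6 — true.
(d) refund: |A| = 7, |A ∩ B| = 5; needs |A ∖ B| = 2 — true.
(e) chargeback: |A| = 5, |A ∩ B| = 3; needs |A ∩ B| ≥ |A ∖ B| — true.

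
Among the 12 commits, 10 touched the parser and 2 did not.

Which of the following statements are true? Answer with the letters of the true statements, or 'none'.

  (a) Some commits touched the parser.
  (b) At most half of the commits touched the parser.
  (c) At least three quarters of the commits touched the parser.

(a), (c)

|A| = 12, |A ∩ B| = 10, |A ∖ B| = 2.
(a) A ∩ B ≠ ∅ (|A ∩ B| ≥ 1): holds.
(b) |A ∩ B| ≤ |A ∖ B|: fails.
(c) |A ∩ B| / |A| ≥ 3/4: holds.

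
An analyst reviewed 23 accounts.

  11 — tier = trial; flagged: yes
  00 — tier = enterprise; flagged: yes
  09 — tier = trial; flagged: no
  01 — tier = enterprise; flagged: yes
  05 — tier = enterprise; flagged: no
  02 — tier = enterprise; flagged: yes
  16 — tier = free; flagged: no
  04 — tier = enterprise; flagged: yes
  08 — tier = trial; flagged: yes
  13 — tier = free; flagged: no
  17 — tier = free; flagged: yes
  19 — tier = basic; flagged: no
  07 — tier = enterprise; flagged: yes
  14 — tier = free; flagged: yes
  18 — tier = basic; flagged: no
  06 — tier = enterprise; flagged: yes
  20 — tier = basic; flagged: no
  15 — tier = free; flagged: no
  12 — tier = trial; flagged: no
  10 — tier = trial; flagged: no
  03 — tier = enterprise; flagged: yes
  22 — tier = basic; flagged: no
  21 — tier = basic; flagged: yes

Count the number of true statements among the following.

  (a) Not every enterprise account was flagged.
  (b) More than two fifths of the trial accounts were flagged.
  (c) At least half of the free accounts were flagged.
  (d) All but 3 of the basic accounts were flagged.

1

(a) enterprise: |A| = 8, |A ∩ B| = 7; needs A ⊄ B (|A ∖ B| ≥ 1) — true.
(b) trial: |A| = 5, |A ∩ B| = 2; needs |A ∩ B| / |A| > 2/5 — false.
(c) free: |A| = 5, |A ∩ B| = 2; needs |A ∩ B| ≥ |A ∖ B| — false.
(d) basic: |A| = 5, |A ∩ B| = 1; needs |A ∖ B| = 3 — false.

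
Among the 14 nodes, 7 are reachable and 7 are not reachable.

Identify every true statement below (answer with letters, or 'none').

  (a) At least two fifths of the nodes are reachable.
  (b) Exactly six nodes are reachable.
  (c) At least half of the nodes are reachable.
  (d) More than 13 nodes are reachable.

|A| = 14, |A ∩ B| = 7, |A ∖ B| = 7.
(a) |A ∩ B| / |A| ≥ 2/5: holds.
(b) |A ∩ B| = 6: fails.
(c) |A ∩ B| ≥ |A ∖ B|: holds.
(d) |A ∩ B| > 13: fails.

(a), (c)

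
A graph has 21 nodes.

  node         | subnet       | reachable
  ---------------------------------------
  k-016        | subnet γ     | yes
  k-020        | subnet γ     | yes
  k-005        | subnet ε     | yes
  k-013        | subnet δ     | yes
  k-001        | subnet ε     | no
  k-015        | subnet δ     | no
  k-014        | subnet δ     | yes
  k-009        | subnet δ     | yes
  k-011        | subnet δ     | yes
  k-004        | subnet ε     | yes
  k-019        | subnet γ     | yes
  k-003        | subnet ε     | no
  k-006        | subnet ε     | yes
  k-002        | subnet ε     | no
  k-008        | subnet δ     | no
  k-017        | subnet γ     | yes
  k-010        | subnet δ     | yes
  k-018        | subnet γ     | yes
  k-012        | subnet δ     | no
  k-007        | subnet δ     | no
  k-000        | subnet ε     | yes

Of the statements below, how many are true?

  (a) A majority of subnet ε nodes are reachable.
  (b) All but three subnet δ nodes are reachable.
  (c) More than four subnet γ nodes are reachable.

2

(a) subnet ε: |A| = 7, |A ∩ B| = 4; needs |A ∩ B| > |A ∖ B| — true.
(b) subnet δ: |A| = 9, |A ∩ B| = 5; needs |A ∖ B| = 3 — false.
(c) subnet γ: |A| = 5, |A ∩ B| = 5; needs |A ∩ B| > 4 — true.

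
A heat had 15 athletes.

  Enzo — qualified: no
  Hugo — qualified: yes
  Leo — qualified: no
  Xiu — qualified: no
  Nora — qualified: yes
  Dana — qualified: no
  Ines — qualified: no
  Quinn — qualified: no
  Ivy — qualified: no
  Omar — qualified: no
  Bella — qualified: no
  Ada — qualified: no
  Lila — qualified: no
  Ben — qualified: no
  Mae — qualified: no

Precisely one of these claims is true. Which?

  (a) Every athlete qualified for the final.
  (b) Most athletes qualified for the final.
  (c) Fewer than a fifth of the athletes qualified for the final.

(c)

|A| = 15, |A ∩ B| = 2, |A ∖ B| = 13.
(a) requires A ⊆ B, i.e. every element of A is in B (|A ∖ B| = 0): false.
(b) requires |A ∩ B| > |A ∖ B|: false.
(c) requires |A ∩ B| / |A| < 1/5: true.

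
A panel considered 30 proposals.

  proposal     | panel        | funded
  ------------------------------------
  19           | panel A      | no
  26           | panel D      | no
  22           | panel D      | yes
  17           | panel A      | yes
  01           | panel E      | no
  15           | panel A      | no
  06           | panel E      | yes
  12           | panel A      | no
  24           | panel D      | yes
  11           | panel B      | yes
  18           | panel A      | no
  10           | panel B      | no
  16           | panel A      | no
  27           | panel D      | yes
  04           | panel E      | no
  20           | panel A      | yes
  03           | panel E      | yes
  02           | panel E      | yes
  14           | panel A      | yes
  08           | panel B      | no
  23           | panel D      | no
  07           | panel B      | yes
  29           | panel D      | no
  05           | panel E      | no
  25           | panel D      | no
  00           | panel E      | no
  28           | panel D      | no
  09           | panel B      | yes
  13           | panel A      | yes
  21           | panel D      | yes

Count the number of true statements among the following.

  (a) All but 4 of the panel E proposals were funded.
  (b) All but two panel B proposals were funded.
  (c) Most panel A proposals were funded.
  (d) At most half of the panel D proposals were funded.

(a) panel E: |A| = 7, |A ∩ B| = 3; needs |A ∖ B| = 4 — true.
(b) panel B: |A| = 5, |A ∩ B| = 3; needs |A ∖ B| = 2 — true.
(c) panel A: |A| = 9, |A ∩ B| = 4; needs |A ∩ B| > |A ∖ B| — false.
(d) panel D: |A| = 9, |A ∩ B| = 4; needs |A ∩ B| ≤ |A ∖ B| — true.

3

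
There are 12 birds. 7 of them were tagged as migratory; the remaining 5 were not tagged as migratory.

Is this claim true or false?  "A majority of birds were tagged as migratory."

'A majority of birds were tagged as migratory' holds iff |A ∩ B| > |A ∖ B|.
|A| = 12, |A ∩ B| = 7, |A ∖ B| = 5.
7 > 5, so the statement is true.

True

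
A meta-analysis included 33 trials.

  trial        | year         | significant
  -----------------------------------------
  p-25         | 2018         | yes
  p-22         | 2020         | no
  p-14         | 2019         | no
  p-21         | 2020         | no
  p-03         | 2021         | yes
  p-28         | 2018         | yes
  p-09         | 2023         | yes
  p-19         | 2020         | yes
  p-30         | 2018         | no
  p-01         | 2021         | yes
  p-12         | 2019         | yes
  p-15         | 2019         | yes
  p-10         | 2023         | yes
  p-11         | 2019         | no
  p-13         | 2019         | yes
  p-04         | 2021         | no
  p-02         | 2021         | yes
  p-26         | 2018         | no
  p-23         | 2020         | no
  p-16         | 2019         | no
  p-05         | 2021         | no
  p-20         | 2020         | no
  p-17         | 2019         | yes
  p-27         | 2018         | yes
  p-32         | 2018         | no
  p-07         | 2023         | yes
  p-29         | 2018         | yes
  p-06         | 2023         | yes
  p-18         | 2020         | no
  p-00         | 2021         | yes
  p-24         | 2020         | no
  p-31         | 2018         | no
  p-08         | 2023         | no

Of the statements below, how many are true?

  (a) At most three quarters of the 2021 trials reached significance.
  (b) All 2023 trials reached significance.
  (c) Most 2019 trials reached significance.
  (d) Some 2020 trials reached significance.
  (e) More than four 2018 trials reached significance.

(a) 2021: |A| = 6, |A ∩ B| = 4; needs |A ∩ B| / |A| ≤ 3/4 — true.
(b) 2023: |A| = 5, |A ∩ B| = 4; needs A ⊆ B, i.e. every element of A is in B (|A ∖ B| = 0) — false.
(c) 2019: |A| = 7, |A ∩ B| = 4; needs |A ∩ B| > |A ∖ B| — true.
(d) 2020: |A| = 7, |A ∩ B| = 1; needs A ∩ B ≠ ∅ (|A ∩ B| ≥ 1) — true.
(e) 2018: |A| = 8, |A ∩ B| = 4; needs |A ∩ B| > 4 — false.

3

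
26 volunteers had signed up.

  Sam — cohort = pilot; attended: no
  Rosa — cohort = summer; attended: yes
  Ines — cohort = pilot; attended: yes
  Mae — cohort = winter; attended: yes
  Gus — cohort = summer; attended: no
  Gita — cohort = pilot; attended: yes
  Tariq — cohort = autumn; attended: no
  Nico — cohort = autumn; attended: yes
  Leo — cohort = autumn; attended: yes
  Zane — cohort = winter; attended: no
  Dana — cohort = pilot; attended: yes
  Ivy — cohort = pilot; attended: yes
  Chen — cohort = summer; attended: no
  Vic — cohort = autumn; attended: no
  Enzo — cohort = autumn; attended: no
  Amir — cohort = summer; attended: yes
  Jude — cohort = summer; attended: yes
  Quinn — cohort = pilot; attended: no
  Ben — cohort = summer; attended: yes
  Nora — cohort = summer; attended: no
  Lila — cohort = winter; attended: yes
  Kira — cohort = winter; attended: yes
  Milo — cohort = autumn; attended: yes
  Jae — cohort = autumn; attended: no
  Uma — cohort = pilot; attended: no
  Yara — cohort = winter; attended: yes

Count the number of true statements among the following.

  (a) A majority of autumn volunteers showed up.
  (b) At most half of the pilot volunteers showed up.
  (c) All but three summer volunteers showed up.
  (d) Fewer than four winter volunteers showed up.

1

(a) autumn: |A| = 7, |A ∩ B| = 3; needs |A ∩ B| > |A ∖ B| — false.
(b) pilot: |A| = 7, |A ∩ B| = 4; needs |A ∩ B| ≤ |A ∖ B| — false.
(c) summer: |A| = 7, |A ∩ B| = 4; needs |A ∖ B| = 3 — true.
(d) winter: |A| = 5, |A ∩ B| = 4; needs |A ∩ B| < 4 — false.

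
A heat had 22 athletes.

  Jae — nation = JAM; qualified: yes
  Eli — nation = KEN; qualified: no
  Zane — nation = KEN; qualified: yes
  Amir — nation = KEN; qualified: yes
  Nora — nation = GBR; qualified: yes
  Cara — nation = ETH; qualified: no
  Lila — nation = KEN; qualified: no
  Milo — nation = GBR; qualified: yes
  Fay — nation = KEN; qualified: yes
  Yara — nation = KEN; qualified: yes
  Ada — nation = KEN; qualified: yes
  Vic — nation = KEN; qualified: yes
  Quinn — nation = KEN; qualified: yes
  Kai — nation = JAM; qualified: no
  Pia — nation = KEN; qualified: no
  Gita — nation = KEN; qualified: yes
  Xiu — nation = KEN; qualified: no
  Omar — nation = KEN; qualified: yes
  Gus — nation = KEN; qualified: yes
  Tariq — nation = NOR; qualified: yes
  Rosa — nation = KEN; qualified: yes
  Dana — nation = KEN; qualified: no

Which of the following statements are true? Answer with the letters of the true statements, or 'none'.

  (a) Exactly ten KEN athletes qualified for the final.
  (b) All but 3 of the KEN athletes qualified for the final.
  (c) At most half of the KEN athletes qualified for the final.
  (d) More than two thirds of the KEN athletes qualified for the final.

(d)

|A| = 16, |A ∩ B| = 11, |A ∖ B| = 5.
(a) |A ∩ B| = 10: fails.
(b) |A ∖ B| = 3: fails.
(c) |A ∩ B| ≤ |A ∖ B|: fails.
(d) |A ∩ B| / |A| > 2/3: holds.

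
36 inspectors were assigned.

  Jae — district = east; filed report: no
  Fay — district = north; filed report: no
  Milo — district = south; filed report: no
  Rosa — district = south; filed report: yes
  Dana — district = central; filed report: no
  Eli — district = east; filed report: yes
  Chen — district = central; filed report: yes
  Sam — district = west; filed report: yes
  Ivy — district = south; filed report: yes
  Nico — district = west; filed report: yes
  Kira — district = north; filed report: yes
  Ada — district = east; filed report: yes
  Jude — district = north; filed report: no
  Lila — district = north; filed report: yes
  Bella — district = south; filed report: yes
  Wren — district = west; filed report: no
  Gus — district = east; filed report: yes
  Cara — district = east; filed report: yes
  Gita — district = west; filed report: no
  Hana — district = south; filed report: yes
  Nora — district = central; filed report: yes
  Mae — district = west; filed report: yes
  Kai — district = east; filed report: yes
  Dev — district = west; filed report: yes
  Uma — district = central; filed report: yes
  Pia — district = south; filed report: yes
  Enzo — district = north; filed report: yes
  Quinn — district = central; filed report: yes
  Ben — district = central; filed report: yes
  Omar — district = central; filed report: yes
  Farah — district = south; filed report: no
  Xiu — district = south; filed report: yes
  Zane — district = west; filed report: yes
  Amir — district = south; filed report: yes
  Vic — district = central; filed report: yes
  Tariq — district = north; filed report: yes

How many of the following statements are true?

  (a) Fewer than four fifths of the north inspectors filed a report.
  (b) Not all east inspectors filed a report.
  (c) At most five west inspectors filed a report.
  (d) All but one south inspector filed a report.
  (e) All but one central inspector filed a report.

4

(a) north: |A| = 6, |A ∩ B| = 4; needs |A ∩ B| / |A| < 4/5 — true.
(b) east: |A| = 6, |A ∩ B| = 5; needs A ⊄ B (|A ∖ B| ≥ 1) — true.
(c) west: |A| = 7, |A ∩ B| = 5; needs |A ∩ B| ≤ 5 — true.
(d) south: |A| = 9, |A ∩ B| = 7; needs |A ∖ B| = 1 — false.
(e) central: |A| = 8, |A ∩ B| = 7; needs |A ∖ B| = 1 — true.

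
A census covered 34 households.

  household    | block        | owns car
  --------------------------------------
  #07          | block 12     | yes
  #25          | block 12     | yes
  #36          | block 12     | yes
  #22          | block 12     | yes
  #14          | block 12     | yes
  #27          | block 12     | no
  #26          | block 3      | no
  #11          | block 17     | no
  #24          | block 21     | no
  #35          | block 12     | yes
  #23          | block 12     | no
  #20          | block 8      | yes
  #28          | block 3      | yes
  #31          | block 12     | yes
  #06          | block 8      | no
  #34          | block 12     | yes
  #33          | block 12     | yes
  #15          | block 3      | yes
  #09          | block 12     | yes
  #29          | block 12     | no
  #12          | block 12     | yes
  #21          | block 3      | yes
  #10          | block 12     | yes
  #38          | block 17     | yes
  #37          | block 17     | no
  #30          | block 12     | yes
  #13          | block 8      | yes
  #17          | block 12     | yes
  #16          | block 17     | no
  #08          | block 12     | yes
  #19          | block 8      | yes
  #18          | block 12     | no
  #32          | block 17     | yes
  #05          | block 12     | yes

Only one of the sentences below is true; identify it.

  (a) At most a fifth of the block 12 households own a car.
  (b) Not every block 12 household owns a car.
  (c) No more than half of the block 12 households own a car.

(b)

|A| = 20, |A ∩ B| = 16, |A ∖ B| = 4.
(a) requires |A ∩ B| / |A| ≤ 1/5: false.
(b) requires A ⊄ B (|A ∖ B| ≥ 1): true.
(c) requires |A ∩ B| ≤ |A ∖ B|: false.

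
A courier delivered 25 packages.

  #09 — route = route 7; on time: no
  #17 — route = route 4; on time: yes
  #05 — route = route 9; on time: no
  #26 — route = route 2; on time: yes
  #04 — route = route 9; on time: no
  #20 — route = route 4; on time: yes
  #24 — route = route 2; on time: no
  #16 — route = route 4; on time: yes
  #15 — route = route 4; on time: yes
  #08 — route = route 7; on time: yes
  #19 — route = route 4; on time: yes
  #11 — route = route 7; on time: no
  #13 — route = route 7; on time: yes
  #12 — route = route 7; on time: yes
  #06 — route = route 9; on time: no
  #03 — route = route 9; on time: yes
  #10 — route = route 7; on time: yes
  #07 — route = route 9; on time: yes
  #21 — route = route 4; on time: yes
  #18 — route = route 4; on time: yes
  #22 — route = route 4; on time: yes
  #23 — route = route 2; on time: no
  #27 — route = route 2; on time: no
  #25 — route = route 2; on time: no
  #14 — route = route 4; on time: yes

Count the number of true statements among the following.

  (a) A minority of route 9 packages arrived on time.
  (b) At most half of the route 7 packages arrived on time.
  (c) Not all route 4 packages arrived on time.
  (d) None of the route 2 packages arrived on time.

(a) route 9: |A| = 5, |A ∩ B| = 2; needs |A ∩ B| < |A ∖ B| — true.
(b) route 7: |A| = 6, |A ∩ B| = 4; needs |A ∩ B| ≤ |A ∖ B| — false.
(c) route 4: |A| = 9, |A ∩ B| = 9; needs A ⊄ B (|A ∖ B| ≥ 1) — false.
(d) route 2: |A| = 5, |A ∩ B| = 1; needs A ∩ B = ∅ (|A ∩ B| = 0) — false.

1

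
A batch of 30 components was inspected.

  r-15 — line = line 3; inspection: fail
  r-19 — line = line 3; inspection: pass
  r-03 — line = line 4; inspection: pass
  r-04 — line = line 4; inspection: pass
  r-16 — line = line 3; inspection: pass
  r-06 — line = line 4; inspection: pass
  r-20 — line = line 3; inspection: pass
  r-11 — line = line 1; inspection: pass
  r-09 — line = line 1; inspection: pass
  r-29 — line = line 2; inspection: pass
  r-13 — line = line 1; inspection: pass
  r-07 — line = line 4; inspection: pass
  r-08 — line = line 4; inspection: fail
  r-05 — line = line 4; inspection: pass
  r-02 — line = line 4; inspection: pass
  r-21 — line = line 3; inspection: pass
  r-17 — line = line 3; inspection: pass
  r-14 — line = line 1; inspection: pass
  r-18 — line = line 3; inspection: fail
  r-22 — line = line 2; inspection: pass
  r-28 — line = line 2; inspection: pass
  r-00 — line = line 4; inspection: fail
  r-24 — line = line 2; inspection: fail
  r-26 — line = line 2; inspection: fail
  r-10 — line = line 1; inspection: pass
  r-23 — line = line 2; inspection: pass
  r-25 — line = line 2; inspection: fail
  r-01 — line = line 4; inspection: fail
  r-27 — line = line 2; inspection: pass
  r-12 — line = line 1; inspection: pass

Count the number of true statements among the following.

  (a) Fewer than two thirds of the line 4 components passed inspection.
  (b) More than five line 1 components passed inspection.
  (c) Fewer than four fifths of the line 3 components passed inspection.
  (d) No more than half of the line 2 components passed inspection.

2

(a) line 4: |A| = 9, |A ∩ B| = 6; needs |A ∩ B| / |A| < 2/3 — false.
(b) line 1: |A| = 6, |A ∩ B| = 6; needs |A ∩ B| > 5 — true.
(c) line 3: |A| = 7, |A ∩ B| = 5; needs |A ∩ B| / |A| < 4/5 — true.
(d) line 2: |A| = 8, |A ∩ B| = 5; needs |A ∩ B| ≤ |A ∖ B| — false.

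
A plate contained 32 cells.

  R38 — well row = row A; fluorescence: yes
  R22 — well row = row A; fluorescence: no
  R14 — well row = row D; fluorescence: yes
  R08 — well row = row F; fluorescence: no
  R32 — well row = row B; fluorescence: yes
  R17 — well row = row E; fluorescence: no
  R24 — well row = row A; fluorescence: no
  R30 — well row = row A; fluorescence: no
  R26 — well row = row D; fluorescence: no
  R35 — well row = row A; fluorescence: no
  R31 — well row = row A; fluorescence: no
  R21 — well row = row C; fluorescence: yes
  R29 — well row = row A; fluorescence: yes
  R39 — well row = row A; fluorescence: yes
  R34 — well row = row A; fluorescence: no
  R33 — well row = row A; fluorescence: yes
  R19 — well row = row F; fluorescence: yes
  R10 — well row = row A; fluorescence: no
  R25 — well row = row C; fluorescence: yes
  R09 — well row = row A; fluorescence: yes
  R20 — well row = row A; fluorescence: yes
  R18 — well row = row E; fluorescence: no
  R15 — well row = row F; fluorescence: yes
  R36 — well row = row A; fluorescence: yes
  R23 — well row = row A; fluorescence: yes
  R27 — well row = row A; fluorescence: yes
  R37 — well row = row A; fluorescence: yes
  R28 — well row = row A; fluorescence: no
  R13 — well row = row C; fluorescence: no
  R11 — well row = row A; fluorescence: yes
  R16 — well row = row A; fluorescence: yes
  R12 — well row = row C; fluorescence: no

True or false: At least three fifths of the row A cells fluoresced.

True

'At least three fifths of the row A cells fluoresced' holds iff |A ∩ B| / |A| ≥ 3/5.
|A| = 20, |A ∩ B| = 12, |A ∖ B| = 8.
|A ∩ B|/|A| = 12/20, so the statement is true.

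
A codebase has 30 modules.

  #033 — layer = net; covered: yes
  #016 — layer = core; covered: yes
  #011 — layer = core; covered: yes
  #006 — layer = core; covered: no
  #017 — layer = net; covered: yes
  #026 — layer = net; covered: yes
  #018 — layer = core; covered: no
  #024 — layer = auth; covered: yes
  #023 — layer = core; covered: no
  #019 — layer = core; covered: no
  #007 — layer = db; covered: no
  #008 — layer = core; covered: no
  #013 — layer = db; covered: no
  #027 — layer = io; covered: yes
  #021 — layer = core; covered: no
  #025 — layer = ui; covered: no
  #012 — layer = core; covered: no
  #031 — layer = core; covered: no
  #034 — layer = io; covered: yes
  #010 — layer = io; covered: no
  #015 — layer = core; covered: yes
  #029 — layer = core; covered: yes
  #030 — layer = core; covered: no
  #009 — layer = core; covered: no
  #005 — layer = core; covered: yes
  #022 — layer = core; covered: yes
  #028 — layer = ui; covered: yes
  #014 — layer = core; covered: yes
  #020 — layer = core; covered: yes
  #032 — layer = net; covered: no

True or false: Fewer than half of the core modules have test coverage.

The determiner here denotes the relation: |A ∩ B| < |A ∖ B|.
|A| = 18, |A ∩ B| = 8, |A ∖ B| = 10.
8 < 10, so the statement is true.

True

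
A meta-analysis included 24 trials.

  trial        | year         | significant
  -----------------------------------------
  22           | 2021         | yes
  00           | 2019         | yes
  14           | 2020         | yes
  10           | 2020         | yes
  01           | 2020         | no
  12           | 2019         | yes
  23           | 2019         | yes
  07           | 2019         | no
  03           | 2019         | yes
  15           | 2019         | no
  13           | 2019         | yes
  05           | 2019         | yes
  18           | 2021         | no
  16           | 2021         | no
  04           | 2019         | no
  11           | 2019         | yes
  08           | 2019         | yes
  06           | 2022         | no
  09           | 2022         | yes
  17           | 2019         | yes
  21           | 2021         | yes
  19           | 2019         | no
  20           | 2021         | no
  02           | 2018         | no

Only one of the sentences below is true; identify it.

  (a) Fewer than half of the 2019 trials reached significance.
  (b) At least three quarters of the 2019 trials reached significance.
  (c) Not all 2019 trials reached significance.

|A| = 13, |A ∩ B| = 9, |A ∖ B| = 4.
(a) requires |A ∩ B| < |A ∖ B|: false.
(b) requires |A ∩ B| / |A| ≥ 3/4: false.
(c) requires A ⊄ B (|A ∖ B| ≥ 1): true.

(c)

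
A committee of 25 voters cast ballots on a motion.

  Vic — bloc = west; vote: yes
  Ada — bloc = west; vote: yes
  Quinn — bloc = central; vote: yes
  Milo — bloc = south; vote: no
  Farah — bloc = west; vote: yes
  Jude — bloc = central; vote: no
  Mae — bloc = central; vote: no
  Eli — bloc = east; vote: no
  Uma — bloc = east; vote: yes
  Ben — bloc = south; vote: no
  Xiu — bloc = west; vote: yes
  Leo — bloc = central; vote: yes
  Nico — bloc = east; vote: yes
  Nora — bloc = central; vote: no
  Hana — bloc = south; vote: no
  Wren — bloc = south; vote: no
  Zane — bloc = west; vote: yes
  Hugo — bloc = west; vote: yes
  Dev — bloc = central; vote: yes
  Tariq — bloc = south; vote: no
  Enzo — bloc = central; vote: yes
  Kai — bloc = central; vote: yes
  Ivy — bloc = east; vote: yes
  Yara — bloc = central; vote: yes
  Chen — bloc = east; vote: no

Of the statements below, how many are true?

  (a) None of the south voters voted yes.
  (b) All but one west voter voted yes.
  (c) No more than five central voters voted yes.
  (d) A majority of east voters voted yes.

2

(a) south: |A| = 5, |A ∩ B| = 0; needs A ∩ B = ∅ (|A ∩ B| = 0) — true.
(b) west: |A| = 6, |A ∩ B| = 6; needs |A ∖ B| = 1 — false.
(c) central: |A| = 9, |A ∩ B| = 6; needs |A ∩ B| ≤ 5 — false.
(d) east: |A| = 5, |A ∩ B| = 3; needs |A ∩ B| > |A ∖ B| — true.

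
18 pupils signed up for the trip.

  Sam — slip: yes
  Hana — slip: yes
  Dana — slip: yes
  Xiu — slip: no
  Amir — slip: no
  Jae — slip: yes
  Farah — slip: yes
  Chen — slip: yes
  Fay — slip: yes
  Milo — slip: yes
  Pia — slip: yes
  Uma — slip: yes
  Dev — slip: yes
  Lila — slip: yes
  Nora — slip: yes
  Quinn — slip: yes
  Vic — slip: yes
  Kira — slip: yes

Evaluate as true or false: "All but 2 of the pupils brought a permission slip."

True

'All but 2 of the pupils brought a permission slip' holds iff |A ∖ B| = 2.
|A| = 18, |A ∩ B| = 16, |A ∖ B| = 2.
|A ∖ B| = 2, so the statement is true.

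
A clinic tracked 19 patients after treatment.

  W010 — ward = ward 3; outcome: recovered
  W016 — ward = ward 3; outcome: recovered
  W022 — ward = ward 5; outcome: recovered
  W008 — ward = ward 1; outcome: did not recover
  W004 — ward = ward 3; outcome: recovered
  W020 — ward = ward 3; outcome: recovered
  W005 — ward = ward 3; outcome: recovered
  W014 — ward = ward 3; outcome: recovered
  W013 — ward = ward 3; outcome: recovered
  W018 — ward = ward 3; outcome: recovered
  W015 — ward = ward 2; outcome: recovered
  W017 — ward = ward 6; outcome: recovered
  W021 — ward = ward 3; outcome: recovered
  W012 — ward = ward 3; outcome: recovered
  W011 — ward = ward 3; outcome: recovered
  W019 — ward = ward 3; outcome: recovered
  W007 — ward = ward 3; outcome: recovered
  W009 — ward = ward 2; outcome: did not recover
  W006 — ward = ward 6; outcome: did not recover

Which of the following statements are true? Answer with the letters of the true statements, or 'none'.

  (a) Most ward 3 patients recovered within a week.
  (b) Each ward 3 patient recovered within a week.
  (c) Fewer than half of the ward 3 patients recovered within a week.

|A| = 13, |A ∩ B| = 13, |A ∖ B| = 0.
(a) |A ∩ B| > |A ∖ B|: holds.
(b) A ⊆ B, i.e. every element of A is in B (|A ∖ B| = 0): holds.
(c) |A ∩ B| < |A ∖ B|: fails.

(a), (b)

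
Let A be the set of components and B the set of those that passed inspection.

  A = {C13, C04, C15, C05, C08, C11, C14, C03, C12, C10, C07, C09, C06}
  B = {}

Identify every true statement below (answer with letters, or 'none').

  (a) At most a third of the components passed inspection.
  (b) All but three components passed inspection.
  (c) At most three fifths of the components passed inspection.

(a), (c)

|A| = 13, |A ∩ B| = 0, |A ∖ B| = 13.
(a) |A ∩ B| / |A| ≤ 1/3: holds.
(b) |A ∖ B| = 3: fails.
(c) |A ∩ B| / |A| ≤ 3/5: holds.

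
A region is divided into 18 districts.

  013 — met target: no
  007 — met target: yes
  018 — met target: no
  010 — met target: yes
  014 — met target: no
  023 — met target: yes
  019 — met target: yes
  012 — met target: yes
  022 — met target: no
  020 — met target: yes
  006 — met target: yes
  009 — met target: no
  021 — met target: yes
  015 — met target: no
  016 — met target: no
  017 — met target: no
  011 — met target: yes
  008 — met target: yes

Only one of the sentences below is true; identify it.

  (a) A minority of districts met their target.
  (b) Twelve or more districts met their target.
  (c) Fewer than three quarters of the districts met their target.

|A| = 18, |A ∩ B| = 10, |A ∖ B| = 8.
(a) requires |A ∩ B| < |A ∖ B|: false.
(b) requires |A ∩ B| ≥ 12: false.
(c) requires |A ∩ B| / |A| < 3/4: true.

(c)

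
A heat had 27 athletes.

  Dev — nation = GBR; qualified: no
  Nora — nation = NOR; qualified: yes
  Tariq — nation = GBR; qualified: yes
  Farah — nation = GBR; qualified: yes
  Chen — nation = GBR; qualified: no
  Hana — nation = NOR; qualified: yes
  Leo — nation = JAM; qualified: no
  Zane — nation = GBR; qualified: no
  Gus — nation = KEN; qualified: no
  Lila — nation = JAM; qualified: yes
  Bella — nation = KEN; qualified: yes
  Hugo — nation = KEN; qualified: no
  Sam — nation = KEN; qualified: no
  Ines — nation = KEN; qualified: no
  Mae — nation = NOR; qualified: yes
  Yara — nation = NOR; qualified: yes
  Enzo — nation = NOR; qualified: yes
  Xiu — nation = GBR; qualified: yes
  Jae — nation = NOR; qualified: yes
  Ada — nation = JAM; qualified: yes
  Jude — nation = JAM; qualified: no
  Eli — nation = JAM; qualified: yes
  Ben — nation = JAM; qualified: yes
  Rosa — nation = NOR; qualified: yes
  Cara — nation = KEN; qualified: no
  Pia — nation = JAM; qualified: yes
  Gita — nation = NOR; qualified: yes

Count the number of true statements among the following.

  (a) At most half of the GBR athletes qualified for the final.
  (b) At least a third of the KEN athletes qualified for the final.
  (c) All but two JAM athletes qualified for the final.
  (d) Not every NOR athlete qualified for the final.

2

(a) GBR: |A| = 6, |A ∩ B| = 3; needs |A ∩ B| ≤ |A ∖ B| — true.
(b) KEN: |A| = 6, |A ∩ B| = 1; needs |A ∩ B| / |A| ≥ 1/3 — false.
(c) JAM: |A| = 7, |A ∩ B| = 5; needs |A ∖ B| = 2 — true.
(d) NOR: |A| = 8, |A ∩ B| = 8; needs A ⊄ B (|A ∖ B| ≥ 1) — false.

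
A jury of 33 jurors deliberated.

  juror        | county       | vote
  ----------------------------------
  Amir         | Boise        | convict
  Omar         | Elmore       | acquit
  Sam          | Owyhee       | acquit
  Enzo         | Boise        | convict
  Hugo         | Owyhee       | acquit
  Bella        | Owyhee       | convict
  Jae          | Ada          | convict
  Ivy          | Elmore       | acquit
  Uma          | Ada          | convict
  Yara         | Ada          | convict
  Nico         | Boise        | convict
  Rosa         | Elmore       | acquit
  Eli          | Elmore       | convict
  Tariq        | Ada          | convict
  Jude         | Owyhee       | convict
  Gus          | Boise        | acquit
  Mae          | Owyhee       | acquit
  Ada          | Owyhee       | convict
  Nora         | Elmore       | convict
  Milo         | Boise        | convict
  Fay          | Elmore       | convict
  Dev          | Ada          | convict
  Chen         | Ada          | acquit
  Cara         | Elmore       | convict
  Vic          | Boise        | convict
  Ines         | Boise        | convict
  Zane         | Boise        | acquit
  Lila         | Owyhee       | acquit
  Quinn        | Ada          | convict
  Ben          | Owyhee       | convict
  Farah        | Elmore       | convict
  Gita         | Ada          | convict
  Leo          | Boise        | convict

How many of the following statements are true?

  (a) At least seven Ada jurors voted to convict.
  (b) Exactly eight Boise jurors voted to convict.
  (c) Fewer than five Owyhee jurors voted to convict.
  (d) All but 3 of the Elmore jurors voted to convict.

(a) Ada: |A| = 8, |A ∩ B| = 7; needs |A ∩ B| ≥ 7 — true.
(b) Boise: |A| = 9, |A ∩ B| = 7; needs |A ∩ B| = 8 — false.
(c) Owyhee: |A| = 8, |A ∩ B| = 4; needs |A ∩ B| < 5 — true.
(d) Elmore: |A| = 8, |A ∩ B| = 5; needs |A ∖ B| = 3 — true.

3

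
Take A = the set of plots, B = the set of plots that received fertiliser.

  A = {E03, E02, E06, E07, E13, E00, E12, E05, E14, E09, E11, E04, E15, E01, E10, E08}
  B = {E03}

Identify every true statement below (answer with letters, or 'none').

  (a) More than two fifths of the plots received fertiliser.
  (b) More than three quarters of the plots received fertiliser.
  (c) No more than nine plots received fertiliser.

|A| = 16, |A ∩ B| = 1, |A ∖ B| = 15.
(a) |A ∩ B| / |A| > 2/5: fails.
(b) |A ∩ B| / |A| > 3/4: fails.
(c) |A ∩ B| ≤ 9: holds.

(c)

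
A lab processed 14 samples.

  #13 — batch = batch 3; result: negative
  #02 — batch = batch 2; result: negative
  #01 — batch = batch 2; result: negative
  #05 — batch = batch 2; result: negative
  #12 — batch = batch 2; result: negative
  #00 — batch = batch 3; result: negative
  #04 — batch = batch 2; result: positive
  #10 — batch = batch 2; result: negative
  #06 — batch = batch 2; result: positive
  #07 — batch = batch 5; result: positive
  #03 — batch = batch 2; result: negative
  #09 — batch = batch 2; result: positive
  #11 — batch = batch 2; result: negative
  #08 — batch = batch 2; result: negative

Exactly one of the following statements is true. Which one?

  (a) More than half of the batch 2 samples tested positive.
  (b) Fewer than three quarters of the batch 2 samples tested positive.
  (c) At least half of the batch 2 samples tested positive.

(b)

|A| = 11, |A ∩ B| = 3, |A ∖ B| = 8.
(a) requires |A ∩ B| > |A ∖ B|: false.
(b) requires |A ∩ B| / |A| < 3/4: true.
(c) requires |A ∩ B| ≥ |A ∖ B|: false.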